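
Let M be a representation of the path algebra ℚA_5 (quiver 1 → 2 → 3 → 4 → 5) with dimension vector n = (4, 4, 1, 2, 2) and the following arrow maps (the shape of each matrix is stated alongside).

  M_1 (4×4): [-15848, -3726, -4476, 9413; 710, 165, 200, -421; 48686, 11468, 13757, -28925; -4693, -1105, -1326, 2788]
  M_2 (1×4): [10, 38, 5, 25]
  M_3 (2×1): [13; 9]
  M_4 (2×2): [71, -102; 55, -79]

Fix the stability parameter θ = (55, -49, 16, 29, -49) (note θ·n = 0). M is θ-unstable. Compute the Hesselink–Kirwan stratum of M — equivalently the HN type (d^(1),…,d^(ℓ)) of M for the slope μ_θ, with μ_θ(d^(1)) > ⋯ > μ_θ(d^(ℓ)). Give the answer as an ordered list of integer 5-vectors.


Interval decomposition of M: I[1,2]^3, I[1,5], I[4,5].
HN type (ℓ=3): μ^(1)=3; μ^(2)=2/5; μ^(3)=-10

((3, 3, 0, 0, 0); (1, 1, 1, 1, 1); (0, 0, 0, 1, 1))


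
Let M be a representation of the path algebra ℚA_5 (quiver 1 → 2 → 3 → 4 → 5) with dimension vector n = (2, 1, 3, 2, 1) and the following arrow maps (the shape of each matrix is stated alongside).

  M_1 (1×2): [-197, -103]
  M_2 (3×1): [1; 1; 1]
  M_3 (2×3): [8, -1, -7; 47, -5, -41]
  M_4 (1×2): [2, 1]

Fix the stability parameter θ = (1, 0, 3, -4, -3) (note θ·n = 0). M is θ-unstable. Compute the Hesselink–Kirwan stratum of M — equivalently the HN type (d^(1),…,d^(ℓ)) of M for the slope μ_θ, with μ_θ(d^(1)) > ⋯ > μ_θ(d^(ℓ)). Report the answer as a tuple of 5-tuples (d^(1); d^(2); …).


Via rank(M_{q-1}∘⋯∘M_p): M ≅ I[1,1], I[1,5], I[3,3], I[3,4].
μ_θ-semistable layers: μ^(1)=3; μ^(2)=1; μ^(3)=-1/2; μ^(4)=-3/5

((0, 0, 1, 0, 0); (1, 0, 0, 0, 0); (0, 0, 1, 1, 0); (1, 1, 1, 1, 1))


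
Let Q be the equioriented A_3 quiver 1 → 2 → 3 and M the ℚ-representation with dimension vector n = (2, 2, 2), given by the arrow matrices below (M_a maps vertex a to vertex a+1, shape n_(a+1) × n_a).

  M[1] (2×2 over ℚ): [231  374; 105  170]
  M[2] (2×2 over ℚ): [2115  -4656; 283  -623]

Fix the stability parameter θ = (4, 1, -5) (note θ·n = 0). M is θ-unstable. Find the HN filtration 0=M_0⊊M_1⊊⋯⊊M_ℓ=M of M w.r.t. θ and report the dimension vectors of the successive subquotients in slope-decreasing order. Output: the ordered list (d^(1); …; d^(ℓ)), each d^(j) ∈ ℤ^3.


Interval decomposition of M: I[1,1], I[1,3], I[2,3].
HN type (ℓ=3): μ^(1)=4; μ^(2)=0; μ^(3)=-2

((1, 0, 0); (1, 1, 1); (0, 1, 1))


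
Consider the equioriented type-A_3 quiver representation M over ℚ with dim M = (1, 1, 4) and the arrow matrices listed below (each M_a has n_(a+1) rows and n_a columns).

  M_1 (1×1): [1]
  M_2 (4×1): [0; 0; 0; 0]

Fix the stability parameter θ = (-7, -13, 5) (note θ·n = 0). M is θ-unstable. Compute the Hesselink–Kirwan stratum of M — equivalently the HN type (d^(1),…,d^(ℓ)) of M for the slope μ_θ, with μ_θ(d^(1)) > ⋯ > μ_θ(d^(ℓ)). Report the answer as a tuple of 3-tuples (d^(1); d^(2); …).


Interval decomposition of M: I[1,2], I[3,3]^4.
HN type (ℓ=2): μ^(1)=5; μ^(2)=-10

((0, 0, 4); (1, 1, 0))


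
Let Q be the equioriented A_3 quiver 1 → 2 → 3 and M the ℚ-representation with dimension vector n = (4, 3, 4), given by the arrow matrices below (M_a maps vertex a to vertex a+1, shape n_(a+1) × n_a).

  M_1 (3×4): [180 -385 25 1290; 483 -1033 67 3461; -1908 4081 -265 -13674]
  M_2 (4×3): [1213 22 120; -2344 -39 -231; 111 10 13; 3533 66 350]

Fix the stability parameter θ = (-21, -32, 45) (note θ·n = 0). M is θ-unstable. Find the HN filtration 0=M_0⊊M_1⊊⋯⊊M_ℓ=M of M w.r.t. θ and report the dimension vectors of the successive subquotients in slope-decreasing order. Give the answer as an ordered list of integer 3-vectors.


Barcode: M ≅ I[1,1]^2, I[1,3]^2, I[2,3], I[3,3]. HN layers by μ_θ (4 steps, strictly decreasing):
  μ^(1)=45; μ^(2)=-21; μ^(3)=-53/2; μ^(4)=-32

((0, 0, 4); (2, 0, 0); (2, 2, 0); (0, 1, 0))


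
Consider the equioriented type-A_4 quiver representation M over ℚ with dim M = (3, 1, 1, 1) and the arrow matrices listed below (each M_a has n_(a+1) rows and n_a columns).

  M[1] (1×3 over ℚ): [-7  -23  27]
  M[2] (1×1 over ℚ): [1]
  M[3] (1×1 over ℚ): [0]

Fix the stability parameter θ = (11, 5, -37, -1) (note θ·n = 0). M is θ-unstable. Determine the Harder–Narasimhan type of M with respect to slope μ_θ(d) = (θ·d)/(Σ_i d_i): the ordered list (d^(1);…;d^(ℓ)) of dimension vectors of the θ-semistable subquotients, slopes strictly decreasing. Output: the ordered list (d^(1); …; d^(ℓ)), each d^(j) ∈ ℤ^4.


Interval decomposition of M: I[1,1]^2, I[1,3], I[4,4].
HN type (ℓ=3): μ^(1)=11; μ^(2)=-1; μ^(3)=-7

((2, 0, 0, 0); (0, 0, 0, 1); (1, 1, 1, 0))


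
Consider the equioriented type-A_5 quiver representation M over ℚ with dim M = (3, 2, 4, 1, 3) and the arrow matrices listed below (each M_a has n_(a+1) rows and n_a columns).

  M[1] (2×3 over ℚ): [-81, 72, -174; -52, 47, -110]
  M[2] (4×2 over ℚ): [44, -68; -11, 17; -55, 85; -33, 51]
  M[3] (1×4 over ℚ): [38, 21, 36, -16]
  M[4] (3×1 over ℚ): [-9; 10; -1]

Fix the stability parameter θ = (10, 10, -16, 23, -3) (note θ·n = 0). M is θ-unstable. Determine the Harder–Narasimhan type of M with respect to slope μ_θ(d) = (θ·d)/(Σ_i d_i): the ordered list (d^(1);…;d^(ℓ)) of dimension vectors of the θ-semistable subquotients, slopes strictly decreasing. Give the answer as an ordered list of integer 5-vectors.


Via rank(M_{q-1}∘⋯∘M_p): M ≅ I[1,1], I[1,2], I[1,5], I[3,3]^3, I[5,5]^2.
μ_θ-semistable layers: μ^(1)=10; μ^(2)=4/3; μ^(3)=-3; μ^(4)=-16

((2, 1, 0, 1, 1); (1, 1, 1, 0, 0); (0, 0, 0, 0, 2); (0, 0, 3, 0, 0))


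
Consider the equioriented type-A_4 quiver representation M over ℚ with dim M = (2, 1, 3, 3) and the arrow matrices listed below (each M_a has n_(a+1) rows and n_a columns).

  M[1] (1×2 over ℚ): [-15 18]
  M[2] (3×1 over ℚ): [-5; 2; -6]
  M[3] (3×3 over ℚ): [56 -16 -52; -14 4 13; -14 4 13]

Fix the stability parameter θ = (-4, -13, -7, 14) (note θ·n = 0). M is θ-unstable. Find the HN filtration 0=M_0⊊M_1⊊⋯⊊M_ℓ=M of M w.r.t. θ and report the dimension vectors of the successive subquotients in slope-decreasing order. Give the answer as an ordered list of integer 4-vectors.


Barcode: M ≅ I[1,1], I[1,3], I[3,3], I[3,4], I[4,4]^2. HN layers by μ_θ (4 steps, strictly decreasing):
  μ^(1)=14; μ^(2)=-4; μ^(3)=-7; μ^(4)=-17/2

((0, 0, 0, 3); (1, 0, 0, 0); (0, 0, 3, 0); (1, 1, 0, 0))


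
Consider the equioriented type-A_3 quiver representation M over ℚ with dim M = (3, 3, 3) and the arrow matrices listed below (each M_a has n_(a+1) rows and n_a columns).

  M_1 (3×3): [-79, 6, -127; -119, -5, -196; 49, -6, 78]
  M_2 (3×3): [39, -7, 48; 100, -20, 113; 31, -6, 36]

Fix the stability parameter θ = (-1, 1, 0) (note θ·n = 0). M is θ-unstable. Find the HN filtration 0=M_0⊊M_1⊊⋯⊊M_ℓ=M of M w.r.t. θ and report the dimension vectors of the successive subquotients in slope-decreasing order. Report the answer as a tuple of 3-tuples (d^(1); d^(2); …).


Interval decomposition of M: I[1,3]^3.
HN type (ℓ=2): μ^(1)=1/2; μ^(2)=-1

((0, 3, 3); (3, 0, 0))


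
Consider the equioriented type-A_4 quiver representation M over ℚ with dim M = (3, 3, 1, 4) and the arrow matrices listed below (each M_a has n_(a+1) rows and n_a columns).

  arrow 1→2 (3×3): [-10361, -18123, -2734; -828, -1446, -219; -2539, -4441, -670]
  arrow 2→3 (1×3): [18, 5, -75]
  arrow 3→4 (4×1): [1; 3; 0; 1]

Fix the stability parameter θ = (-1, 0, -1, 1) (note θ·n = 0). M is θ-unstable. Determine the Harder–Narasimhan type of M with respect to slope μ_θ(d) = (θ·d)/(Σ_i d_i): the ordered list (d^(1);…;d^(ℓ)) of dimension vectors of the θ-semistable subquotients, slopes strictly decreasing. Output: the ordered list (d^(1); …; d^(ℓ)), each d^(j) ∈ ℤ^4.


Interval decomposition of M: I[1,1], I[1,2], I[1,4], I[2,2], I[4,4]^3.
HN type (ℓ=4): μ^(1)=1; μ^(2)=0; μ^(3)=-1/2; μ^(4)=-1

((0, 0, 0, 4); (0, 2, 0, 0); (0, 1, 1, 0); (3, 0, 0, 0))


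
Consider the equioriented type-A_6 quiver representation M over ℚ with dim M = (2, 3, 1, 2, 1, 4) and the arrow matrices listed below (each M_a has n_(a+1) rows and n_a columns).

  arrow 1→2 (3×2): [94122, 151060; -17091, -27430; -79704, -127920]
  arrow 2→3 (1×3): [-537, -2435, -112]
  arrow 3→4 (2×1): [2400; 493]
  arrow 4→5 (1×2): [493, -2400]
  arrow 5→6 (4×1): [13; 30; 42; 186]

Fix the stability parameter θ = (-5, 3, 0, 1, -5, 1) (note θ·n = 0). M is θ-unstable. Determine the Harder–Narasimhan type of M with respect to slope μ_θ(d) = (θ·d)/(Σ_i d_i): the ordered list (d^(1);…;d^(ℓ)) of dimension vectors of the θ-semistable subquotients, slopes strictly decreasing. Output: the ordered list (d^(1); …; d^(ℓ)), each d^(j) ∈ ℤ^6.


Via rank(M_{q-1}∘⋯∘M_p): M ≅ I[1,1], I[1,4], I[2,2]^2, I[4,6], I[6,6]^3.
μ_θ-semistable layers: μ^(1)=3; μ^(2)=4/3; μ^(3)=1; μ^(4)=-2; μ^(5)=-5

((0, 2, 0, 0, 0, 0); (0, 1, 1, 1, 0, 0); (0, 0, 0, 0, 0, 4); (0, 0, 0, 1, 1, 0); (2, 0, 0, 0, 0, 0))


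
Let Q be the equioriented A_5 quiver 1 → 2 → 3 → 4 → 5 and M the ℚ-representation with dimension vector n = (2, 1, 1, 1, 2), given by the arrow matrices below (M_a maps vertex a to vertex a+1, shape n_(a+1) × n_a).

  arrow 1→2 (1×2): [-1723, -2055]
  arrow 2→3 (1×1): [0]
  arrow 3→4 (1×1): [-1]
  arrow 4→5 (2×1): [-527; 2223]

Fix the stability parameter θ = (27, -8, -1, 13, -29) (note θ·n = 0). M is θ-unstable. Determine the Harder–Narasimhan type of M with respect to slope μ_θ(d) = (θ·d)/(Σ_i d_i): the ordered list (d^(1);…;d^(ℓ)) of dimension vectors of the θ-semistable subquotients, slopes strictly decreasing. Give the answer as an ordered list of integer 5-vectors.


Interval decomposition of M: I[1,1], I[1,2], I[3,5], I[5,5].
HN type (ℓ=4): μ^(1)=27; μ^(2)=19/2; μ^(3)=-17/3; μ^(4)=-29

((1, 0, 0, 0, 0); (1, 1, 0, 0, 0); (0, 0, 1, 1, 1); (0, 0, 0, 0, 1))


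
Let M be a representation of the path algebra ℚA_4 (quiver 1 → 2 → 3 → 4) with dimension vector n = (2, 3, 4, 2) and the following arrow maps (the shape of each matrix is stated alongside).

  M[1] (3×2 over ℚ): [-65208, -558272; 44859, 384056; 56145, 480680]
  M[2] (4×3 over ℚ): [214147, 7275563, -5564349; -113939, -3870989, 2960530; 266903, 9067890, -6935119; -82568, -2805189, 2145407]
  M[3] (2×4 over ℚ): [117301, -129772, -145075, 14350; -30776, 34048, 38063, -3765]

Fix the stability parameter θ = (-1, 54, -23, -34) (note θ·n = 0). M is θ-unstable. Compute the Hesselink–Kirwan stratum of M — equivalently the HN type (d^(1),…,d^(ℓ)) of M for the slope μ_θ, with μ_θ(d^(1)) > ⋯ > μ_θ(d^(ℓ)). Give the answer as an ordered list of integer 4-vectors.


Via rank(M_{q-1}∘⋯∘M_p): M ≅ I[1,1], I[1,4], I[2,3], I[2,4], I[3,3].
μ_θ-semistable layers: μ^(1)=31/2; μ^(2)=-1; μ^(3)=-23

((0, 1, 1, 0); (2, 2, 2, 2); (0, 0, 1, 0))


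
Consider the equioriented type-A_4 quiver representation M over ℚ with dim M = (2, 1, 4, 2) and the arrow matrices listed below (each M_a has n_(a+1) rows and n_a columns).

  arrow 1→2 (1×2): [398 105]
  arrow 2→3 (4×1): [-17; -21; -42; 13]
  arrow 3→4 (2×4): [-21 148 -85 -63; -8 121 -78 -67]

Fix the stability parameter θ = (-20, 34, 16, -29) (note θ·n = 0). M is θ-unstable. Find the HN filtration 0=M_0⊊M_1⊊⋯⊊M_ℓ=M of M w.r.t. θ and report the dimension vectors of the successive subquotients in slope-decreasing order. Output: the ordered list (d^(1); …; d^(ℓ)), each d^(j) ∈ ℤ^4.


Via rank(M_{q-1}∘⋯∘M_p): M ≅ I[1,1], I[1,3], I[3,3], I[3,4]^2.
μ_θ-semistable layers: μ^(1)=25; μ^(2)=16; μ^(3)=-13/2; μ^(4)=-20

((0, 1, 1, 0); (0, 0, 1, 0); (0, 0, 2, 2); (2, 0, 0, 0))


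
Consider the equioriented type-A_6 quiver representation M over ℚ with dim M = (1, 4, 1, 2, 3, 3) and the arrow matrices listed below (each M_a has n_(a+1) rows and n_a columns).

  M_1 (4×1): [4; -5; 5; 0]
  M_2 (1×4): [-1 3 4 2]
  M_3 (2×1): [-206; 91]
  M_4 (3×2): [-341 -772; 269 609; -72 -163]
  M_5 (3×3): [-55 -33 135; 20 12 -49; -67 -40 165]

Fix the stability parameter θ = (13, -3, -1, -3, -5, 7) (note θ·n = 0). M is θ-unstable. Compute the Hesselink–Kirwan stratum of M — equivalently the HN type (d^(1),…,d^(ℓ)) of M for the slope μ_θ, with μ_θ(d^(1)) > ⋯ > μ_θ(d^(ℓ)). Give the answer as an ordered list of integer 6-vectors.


Barcode: M ≅ I[1,6], I[2,2]^3, I[4,6], I[5,6]. HN layers by μ_θ (5 steps, strictly decreasing):
  μ^(1)=7; μ^(2)=1/5; μ^(3)=-3; μ^(4)=-4; μ^(5)=-5

((0, 0, 0, 0, 0, 3); (1, 1, 1, 1, 1, 0); (0, 3, 0, 0, 0, 0); (0, 0, 0, 1, 1, 0); (0, 0, 0, 0, 1, 0))


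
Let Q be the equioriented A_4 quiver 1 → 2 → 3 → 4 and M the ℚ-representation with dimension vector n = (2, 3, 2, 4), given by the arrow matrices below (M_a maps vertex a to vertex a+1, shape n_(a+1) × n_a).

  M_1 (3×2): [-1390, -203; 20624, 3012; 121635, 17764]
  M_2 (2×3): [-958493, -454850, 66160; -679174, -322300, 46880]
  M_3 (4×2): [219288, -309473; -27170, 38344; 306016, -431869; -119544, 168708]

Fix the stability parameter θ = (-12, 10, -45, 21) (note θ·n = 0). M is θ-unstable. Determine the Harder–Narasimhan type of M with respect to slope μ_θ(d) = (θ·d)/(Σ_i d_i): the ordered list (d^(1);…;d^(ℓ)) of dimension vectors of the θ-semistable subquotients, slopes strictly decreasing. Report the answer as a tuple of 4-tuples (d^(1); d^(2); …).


Barcode: M ≅ I[1,2], I[1,4], I[2,2], I[3,4], I[4,4]^2. HN layers by μ_θ (5 steps, strictly decreasing):
  μ^(1)=21; μ^(2)=10; μ^(3)=-12; μ^(4)=-47/3; μ^(5)=-45

((0, 0, 0, 4); (0, 2, 0, 0); (1, 0, 0, 0); (1, 1, 1, 0); (0, 0, 1, 0))


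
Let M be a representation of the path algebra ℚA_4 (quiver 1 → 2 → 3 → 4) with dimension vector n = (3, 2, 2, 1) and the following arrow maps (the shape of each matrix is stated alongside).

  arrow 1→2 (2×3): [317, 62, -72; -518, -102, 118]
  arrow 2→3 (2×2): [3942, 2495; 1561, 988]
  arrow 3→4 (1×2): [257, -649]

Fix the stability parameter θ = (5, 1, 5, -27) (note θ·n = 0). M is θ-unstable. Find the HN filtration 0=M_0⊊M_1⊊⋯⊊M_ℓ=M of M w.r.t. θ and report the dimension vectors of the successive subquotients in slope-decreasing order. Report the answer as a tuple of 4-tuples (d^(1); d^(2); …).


Barcode: M ≅ I[1,1], I[1,3], I[1,4]. HN layers by μ_θ (3 steps, strictly decreasing):
  μ^(1)=5; μ^(2)=3; μ^(3)=-4

((1, 0, 1, 0); (1, 1, 0, 0); (1, 1, 1, 1))


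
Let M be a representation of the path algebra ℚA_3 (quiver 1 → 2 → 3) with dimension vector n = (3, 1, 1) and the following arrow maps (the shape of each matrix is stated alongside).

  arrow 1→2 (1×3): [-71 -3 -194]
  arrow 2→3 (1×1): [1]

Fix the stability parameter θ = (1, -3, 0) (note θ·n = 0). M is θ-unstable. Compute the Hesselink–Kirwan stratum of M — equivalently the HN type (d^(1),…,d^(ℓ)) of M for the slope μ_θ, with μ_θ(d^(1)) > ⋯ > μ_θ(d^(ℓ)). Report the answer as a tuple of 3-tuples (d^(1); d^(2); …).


Interval decomposition of M: I[1,1]^2, I[1,3].
HN type (ℓ=3): μ^(1)=1; μ^(2)=0; μ^(3)=-1

((2, 0, 0); (0, 0, 1); (1, 1, 0))


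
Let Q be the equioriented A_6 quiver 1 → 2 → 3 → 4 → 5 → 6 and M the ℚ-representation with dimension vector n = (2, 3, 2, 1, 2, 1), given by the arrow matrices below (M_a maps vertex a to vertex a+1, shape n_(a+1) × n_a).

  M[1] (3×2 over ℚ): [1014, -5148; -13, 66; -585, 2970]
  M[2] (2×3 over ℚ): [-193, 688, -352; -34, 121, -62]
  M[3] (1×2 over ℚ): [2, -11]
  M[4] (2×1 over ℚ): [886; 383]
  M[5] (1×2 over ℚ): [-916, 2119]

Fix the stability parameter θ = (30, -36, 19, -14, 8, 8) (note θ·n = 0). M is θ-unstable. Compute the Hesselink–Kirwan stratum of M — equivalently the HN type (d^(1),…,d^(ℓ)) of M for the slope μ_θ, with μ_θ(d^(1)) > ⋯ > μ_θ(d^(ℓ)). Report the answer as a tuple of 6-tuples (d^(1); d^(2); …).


Interval decomposition of M: I[1,1], I[1,6], I[2,2], I[2,3], I[5,5].
HN type (ℓ=6): μ^(1)=30; μ^(2)=19; μ^(3)=8; μ^(4)=5/2; μ^(5)=-3; μ^(6)=-36

((1, 0, 0, 0, 0, 0); (0, 0, 1, 0, 0, 0); (0, 0, 0, 0, 2, 1); (0, 0, 1, 1, 0, 0); (1, 1, 0, 0, 0, 0); (0, 2, 0, 0, 0, 0))


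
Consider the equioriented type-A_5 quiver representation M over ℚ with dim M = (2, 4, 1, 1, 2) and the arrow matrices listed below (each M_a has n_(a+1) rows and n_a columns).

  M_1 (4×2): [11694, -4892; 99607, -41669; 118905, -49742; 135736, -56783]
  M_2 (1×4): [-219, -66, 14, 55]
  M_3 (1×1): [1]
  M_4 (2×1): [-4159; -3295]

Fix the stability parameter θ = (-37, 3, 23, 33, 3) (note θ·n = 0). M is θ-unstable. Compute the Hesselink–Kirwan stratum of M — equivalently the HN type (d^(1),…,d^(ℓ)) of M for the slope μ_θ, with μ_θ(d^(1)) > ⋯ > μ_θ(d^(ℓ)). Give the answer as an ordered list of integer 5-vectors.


Interval decomposition of M: I[1,2], I[1,5], I[2,2]^2, I[5,5].
HN type (ℓ=3): μ^(1)=59/3; μ^(2)=3; μ^(3)=-37

((0, 0, 1, 1, 1); (0, 4, 0, 0, 1); (2, 0, 0, 0, 0))


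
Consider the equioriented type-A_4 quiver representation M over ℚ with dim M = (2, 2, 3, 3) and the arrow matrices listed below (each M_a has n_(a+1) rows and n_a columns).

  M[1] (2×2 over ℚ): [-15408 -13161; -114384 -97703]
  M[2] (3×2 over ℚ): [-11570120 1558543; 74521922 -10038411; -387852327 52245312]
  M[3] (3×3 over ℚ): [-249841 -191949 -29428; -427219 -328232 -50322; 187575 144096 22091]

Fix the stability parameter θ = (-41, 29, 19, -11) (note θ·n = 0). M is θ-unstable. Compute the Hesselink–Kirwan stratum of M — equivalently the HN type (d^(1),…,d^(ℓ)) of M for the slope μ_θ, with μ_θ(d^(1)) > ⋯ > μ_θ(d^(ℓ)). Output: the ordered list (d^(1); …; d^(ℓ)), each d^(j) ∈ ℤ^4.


Barcode: M ≅ I[1,1], I[1,4], I[2,4], I[3,4]. HN layers by μ_θ (3 steps, strictly decreasing):
  μ^(1)=37/3; μ^(2)=4; μ^(3)=-41

((0, 2, 2, 2); (0, 0, 1, 1); (2, 0, 0, 0))


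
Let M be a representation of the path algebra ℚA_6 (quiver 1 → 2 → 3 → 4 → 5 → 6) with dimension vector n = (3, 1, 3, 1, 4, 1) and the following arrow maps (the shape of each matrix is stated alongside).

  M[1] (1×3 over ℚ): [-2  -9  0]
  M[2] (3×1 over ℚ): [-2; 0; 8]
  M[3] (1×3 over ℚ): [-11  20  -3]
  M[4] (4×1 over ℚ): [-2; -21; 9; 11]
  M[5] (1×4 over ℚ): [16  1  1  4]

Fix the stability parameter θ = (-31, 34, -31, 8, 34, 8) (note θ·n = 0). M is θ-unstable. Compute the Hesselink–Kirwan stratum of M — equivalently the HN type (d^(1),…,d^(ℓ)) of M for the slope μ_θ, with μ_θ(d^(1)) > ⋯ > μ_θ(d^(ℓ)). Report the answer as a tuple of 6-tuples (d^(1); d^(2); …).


Via rank(M_{q-1}∘⋯∘M_p): M ≅ I[1,1]^2, I[1,5], I[3,3]^2, I[5,5]^2, I[5,6].
μ_θ-semistable layers: μ^(1)=34; μ^(2)=21; μ^(3)=8; μ^(4)=3/2; μ^(5)=-31

((0, 0, 0, 0, 3, 0); (0, 0, 0, 0, 1, 1); (0, 0, 0, 1, 0, 0); (0, 1, 1, 0, 0, 0); (3, 0, 2, 0, 0, 0))


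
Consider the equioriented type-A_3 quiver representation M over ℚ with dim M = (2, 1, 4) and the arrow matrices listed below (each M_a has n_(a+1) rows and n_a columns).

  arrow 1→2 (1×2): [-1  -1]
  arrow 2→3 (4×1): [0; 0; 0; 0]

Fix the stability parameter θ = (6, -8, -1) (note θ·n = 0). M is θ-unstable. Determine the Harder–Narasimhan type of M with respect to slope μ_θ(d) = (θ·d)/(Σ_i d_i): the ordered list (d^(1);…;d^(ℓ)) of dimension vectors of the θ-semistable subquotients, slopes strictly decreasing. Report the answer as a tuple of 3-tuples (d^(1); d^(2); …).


Barcode: M ≅ I[1,1], I[1,2], I[3,3]^4. HN layers by μ_θ (2 steps, strictly decreasing):
  μ^(1)=6; μ^(2)=-1

((1, 0, 0); (1, 1, 4))


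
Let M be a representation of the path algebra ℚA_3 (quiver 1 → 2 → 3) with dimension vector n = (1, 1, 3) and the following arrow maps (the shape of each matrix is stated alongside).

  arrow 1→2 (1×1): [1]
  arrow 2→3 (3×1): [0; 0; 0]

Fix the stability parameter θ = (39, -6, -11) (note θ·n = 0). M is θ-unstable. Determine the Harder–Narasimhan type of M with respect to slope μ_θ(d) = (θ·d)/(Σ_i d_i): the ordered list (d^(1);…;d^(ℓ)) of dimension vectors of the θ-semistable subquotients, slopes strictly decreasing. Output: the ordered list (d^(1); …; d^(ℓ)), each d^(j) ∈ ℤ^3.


Barcode: M ≅ I[1,2], I[3,3]^3. HN layers by μ_θ (2 steps, strictly decreasing):
  μ^(1)=33/2; μ^(2)=-11

((1, 1, 0); (0, 0, 3))


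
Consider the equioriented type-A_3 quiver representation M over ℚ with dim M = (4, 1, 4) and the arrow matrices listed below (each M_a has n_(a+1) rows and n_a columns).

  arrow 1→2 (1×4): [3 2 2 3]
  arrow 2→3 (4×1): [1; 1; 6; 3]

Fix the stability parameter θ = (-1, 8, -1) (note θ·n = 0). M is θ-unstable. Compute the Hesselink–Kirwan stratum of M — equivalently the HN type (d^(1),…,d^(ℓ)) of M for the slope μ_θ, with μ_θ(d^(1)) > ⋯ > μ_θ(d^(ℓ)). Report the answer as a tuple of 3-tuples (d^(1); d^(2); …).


Via rank(M_{q-1}∘⋯∘M_p): M ≅ I[1,1]^3, I[1,3], I[3,3]^3.
μ_θ-semistable layers: μ^(1)=7/2; μ^(2)=-1

((0, 1, 1); (4, 0, 3))


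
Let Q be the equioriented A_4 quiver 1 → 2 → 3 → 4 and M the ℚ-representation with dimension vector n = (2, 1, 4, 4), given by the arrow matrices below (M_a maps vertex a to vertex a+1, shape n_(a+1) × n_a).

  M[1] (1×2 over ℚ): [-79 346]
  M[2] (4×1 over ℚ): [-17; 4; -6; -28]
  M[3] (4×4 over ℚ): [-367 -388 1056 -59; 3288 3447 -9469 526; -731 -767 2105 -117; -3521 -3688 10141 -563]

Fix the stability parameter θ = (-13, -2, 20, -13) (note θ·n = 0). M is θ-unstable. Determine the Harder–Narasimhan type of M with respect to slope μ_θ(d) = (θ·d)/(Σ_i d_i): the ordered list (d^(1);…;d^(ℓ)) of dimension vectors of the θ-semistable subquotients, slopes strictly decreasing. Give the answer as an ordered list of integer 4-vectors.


Via rank(M_{q-1}∘⋯∘M_p): M ≅ I[1,1], I[1,4], I[3,3], I[3,4]^2, I[4,4].
μ_θ-semistable layers: μ^(1)=20; μ^(2)=7/2; μ^(3)=-2; μ^(4)=-13

((0, 0, 1, 0); (0, 0, 3, 3); (0, 1, 0, 0); (2, 0, 0, 1))


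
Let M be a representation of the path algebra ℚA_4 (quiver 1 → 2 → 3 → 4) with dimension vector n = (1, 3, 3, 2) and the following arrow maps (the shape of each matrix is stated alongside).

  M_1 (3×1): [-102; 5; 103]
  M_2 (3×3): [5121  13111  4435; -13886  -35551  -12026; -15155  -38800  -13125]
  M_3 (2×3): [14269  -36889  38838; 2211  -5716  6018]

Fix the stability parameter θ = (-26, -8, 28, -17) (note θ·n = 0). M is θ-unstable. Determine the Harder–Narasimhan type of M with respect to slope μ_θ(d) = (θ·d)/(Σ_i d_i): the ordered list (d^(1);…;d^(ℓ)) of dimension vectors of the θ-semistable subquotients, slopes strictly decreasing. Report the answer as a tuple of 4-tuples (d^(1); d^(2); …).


Via rank(M_{q-1}∘⋯∘M_p): M ≅ I[1,4], I[2,3], I[2,4].
μ_θ-semistable layers: μ^(1)=28; μ^(2)=11/2; μ^(3)=-8; μ^(4)=-26

((0, 0, 1, 0); (0, 0, 2, 2); (0, 3, 0, 0); (1, 0, 0, 0))


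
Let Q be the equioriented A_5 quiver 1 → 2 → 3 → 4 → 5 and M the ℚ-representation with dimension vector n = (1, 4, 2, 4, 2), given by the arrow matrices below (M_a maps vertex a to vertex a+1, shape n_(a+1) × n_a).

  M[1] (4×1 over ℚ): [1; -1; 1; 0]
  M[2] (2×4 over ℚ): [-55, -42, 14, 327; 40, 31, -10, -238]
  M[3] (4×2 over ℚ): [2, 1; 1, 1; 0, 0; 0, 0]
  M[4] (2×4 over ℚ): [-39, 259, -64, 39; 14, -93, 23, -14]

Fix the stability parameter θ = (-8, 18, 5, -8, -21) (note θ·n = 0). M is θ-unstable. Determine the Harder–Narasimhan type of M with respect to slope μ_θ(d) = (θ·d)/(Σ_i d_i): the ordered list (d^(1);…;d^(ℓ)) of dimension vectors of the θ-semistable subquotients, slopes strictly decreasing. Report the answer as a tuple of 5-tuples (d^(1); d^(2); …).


Barcode: M ≅ I[1,5], I[2,2]^2, I[2,5], I[4,4]^2. HN layers by μ_θ (3 steps, strictly decreasing):
  μ^(1)=18; μ^(2)=-3/2; μ^(3)=-8

((0, 2, 0, 0, 0); (0, 2, 2, 2, 2); (1, 0, 0, 2, 0))


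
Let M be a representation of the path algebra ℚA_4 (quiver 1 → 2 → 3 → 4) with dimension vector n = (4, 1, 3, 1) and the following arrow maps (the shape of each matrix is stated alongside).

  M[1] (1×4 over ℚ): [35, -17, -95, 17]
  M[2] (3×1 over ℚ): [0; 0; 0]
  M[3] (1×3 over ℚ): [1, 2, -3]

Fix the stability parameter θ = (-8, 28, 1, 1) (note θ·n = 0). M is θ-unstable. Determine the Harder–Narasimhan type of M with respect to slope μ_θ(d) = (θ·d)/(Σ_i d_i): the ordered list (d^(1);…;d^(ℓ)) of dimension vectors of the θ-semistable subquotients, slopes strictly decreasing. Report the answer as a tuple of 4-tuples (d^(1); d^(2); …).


Interval decomposition of M: I[1,1]^3, I[1,2], I[3,3]^2, I[3,4].
HN type (ℓ=3): μ^(1)=28; μ^(2)=1; μ^(3)=-8

((0, 1, 0, 0); (0, 0, 3, 1); (4, 0, 0, 0))


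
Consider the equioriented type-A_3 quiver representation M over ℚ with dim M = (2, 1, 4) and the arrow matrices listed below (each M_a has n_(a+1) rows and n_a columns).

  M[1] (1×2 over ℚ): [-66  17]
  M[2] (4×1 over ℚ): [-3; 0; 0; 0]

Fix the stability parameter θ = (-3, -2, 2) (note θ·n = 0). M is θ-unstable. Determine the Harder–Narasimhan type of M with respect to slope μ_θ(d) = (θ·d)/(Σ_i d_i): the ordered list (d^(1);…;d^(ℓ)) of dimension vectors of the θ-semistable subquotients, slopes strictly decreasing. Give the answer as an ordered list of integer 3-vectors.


Interval decomposition of M: I[1,1], I[1,3], I[3,3]^3.
HN type (ℓ=3): μ^(1)=2; μ^(2)=-2; μ^(3)=-3

((0, 0, 4); (0, 1, 0); (2, 0, 0))


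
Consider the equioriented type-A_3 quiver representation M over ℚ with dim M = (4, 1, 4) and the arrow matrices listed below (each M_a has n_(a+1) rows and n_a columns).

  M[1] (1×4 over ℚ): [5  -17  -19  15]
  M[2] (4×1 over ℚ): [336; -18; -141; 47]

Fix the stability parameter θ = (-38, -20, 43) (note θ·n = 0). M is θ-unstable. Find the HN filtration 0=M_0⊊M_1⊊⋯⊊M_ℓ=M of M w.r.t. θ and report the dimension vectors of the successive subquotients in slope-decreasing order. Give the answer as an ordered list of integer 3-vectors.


Via rank(M_{q-1}∘⋯∘M_p): M ≅ I[1,1]^3, I[1,3], I[3,3]^3.
μ_θ-semistable layers: μ^(1)=43; μ^(2)=-20; μ^(3)=-38

((0, 0, 4); (0, 1, 0); (4, 0, 0))


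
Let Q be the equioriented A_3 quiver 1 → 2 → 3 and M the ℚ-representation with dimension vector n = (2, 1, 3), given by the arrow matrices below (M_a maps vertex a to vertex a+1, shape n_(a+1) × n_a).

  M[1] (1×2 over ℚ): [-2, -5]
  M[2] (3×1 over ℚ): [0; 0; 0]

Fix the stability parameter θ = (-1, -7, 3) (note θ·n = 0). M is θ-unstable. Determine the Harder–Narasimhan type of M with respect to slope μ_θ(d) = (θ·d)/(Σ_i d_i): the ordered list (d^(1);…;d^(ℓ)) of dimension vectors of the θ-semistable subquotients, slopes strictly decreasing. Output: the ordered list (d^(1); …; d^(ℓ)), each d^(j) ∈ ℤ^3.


Via rank(M_{q-1}∘⋯∘M_p): M ≅ I[1,1], I[1,2], I[3,3]^3.
μ_θ-semistable layers: μ^(1)=3; μ^(2)=-1; μ^(3)=-4

((0, 0, 3); (1, 0, 0); (1, 1, 0))


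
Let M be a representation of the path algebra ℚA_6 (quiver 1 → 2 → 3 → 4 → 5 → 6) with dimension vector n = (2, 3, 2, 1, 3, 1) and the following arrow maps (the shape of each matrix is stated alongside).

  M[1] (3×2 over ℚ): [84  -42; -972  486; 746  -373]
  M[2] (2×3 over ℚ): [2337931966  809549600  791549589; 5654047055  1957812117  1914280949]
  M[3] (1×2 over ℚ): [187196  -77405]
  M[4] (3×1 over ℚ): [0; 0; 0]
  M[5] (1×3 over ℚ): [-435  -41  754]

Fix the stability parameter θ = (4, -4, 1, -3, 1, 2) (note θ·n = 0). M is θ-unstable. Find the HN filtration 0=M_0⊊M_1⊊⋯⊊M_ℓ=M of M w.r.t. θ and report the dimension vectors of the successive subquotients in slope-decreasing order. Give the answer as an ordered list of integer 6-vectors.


Via rank(M_{q-1}∘⋯∘M_p): M ≅ I[1,1], I[1,4], I[2,2], I[2,3], I[5,5]^2, I[5,6].
μ_θ-semistable layers: μ^(1)=4; μ^(2)=2; μ^(3)=1; μ^(4)=-1/2; μ^(5)=-4

((1, 0, 0, 0, 0, 0); (0, 0, 0, 0, 0, 1); (0, 0, 1, 0, 3, 0); (1, 1, 1, 1, 0, 0); (0, 2, 0, 0, 0, 0))


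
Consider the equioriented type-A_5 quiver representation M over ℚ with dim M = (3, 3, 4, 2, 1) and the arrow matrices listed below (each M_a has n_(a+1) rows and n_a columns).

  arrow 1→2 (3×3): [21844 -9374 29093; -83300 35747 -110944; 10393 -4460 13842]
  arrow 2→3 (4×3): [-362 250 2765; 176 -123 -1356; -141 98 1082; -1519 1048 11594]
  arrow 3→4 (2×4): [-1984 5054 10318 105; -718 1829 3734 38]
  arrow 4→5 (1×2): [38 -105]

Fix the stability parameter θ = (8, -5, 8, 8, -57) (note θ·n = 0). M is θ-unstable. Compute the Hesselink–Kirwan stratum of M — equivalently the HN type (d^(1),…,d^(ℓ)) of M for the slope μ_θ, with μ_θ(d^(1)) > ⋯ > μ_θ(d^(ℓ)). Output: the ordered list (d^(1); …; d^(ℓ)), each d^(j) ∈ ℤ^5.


Via rank(M_{q-1}∘⋯∘M_p): M ≅ I[1,3], I[1,4], I[1,5], I[3,3].
μ_θ-semistable layers: μ^(1)=8; μ^(2)=3/2; μ^(3)=-38/5

((0, 0, 3, 1, 0); (2, 2, 0, 0, 0); (1, 1, 1, 1, 1))


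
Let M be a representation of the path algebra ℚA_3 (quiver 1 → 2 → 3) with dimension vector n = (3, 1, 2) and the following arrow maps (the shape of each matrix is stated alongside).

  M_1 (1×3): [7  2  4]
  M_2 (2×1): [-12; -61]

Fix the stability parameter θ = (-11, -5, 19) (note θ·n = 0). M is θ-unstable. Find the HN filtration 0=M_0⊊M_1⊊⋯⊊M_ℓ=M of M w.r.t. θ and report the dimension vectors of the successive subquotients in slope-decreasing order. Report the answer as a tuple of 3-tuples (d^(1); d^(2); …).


Interval decomposition of M: I[1,1]^2, I[1,3], I[3,3].
HN type (ℓ=3): μ^(1)=19; μ^(2)=-5; μ^(3)=-11

((0, 0, 2); (0, 1, 0); (3, 0, 0))


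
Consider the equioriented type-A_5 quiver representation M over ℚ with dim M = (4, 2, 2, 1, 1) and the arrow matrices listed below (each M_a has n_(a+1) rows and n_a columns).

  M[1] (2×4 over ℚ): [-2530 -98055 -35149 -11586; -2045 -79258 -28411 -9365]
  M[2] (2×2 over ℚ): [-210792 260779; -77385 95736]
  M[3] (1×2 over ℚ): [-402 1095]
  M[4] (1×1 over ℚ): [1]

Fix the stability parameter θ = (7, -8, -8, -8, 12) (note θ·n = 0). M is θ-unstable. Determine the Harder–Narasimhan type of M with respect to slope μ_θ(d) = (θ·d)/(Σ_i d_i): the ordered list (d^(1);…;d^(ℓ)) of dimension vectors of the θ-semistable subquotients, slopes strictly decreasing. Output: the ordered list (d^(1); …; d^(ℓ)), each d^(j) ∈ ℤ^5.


Barcode: M ≅ I[1,1]^2, I[1,3], I[1,5]. HN layers by μ_θ (4 steps, strictly decreasing):
  μ^(1)=12; μ^(2)=7; μ^(3)=-3; μ^(4)=-17/4

((0, 0, 0, 0, 1); (2, 0, 0, 0, 0); (1, 1, 1, 0, 0); (1, 1, 1, 1, 0))


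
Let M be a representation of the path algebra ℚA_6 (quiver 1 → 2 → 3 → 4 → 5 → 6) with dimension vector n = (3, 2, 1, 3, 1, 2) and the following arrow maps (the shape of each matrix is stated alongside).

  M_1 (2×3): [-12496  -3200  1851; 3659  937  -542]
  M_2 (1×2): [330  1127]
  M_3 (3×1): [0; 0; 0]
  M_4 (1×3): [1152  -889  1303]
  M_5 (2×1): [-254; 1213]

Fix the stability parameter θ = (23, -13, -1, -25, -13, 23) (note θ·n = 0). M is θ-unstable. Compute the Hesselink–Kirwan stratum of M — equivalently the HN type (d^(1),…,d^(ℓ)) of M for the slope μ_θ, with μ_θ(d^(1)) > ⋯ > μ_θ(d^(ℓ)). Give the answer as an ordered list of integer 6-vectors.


Barcode: M ≅ I[1,1], I[1,2], I[1,3], I[4,4]^2, I[4,6], I[6,6]. HN layers by μ_θ (5 steps, strictly decreasing):
  μ^(1)=23; μ^(2)=5; μ^(3)=3; μ^(4)=-13; μ^(5)=-25

((1, 0, 0, 0, 0, 2); (1, 1, 0, 0, 0, 0); (1, 1, 1, 0, 0, 0); (0, 0, 0, 0, 1, 0); (0, 0, 0, 3, 0, 0))


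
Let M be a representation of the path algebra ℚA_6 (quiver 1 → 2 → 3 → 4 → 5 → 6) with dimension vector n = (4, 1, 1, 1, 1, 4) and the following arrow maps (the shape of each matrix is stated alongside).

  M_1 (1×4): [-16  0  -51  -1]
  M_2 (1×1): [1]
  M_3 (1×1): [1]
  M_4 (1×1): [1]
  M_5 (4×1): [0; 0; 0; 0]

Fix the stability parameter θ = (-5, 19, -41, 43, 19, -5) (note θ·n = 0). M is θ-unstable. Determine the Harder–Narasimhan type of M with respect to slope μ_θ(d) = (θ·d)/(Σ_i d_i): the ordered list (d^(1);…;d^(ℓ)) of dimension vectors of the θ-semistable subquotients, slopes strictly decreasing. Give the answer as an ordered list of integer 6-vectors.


Interval decomposition of M: I[1,1]^3, I[1,5], I[6,6]^4.
HN type (ℓ=3): μ^(1)=31; μ^(2)=-5; μ^(3)=-9

((0, 0, 0, 1, 1, 0); (3, 0, 0, 0, 0, 4); (1, 1, 1, 0, 0, 0))


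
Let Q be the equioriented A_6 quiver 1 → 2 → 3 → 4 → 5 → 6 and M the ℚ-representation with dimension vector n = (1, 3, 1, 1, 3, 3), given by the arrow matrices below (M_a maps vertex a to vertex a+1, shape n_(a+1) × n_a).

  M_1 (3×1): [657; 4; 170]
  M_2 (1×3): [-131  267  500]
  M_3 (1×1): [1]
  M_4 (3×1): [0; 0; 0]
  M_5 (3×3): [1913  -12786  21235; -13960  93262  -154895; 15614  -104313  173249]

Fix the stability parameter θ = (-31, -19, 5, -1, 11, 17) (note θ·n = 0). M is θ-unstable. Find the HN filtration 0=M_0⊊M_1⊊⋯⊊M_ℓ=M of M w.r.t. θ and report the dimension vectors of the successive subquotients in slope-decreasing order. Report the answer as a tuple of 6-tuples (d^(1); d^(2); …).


Via rank(M_{q-1}∘⋯∘M_p): M ≅ I[1,4], I[2,2]^2, I[5,6]^3.
μ_θ-semistable layers: μ^(1)=17; μ^(2)=11; μ^(3)=2; μ^(4)=-19; μ^(5)=-31

((0, 0, 0, 0, 0, 3); (0, 0, 0, 0, 3, 0); (0, 0, 1, 1, 0, 0); (0, 3, 0, 0, 0, 0); (1, 0, 0, 0, 0, 0))


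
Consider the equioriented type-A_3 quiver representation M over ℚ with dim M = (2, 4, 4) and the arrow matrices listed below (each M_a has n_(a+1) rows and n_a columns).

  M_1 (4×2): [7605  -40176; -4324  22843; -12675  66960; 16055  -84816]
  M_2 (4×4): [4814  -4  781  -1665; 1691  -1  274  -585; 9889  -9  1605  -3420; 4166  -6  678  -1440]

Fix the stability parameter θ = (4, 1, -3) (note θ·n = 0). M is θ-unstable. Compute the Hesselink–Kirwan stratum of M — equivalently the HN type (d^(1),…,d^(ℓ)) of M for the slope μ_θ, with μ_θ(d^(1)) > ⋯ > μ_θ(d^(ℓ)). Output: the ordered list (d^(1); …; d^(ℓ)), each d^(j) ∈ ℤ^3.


Barcode: M ≅ I[1,2], I[1,3], I[2,2], I[2,3], I[3,3]^2. HN layers by μ_θ (5 steps, strictly decreasing):
  μ^(1)=5/2; μ^(2)=1; μ^(3)=2/3; μ^(4)=-1; μ^(5)=-3

((1, 1, 0); (0, 1, 0); (1, 1, 1); (0, 1, 1); (0, 0, 2))


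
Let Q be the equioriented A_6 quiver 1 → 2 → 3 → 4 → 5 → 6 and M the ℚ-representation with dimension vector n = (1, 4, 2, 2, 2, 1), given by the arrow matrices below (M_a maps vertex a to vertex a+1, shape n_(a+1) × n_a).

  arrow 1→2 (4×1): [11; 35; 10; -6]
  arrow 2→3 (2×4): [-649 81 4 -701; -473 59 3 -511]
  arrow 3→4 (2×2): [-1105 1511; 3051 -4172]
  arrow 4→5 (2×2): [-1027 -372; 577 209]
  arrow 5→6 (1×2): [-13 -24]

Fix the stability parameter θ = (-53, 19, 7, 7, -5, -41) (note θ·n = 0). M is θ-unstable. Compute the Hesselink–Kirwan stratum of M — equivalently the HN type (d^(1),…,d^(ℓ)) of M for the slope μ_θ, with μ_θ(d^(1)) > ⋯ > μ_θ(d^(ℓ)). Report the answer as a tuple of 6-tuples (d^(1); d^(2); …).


Interval decomposition of M: I[1,6], I[2,2]^2, I[2,5].
HN type (ℓ=4): μ^(1)=19; μ^(2)=7; μ^(3)=-13/5; μ^(4)=-53

((0, 2, 0, 0, 0, 0); (0, 1, 1, 1, 1, 0); (0, 1, 1, 1, 1, 1); (1, 0, 0, 0, 0, 0))


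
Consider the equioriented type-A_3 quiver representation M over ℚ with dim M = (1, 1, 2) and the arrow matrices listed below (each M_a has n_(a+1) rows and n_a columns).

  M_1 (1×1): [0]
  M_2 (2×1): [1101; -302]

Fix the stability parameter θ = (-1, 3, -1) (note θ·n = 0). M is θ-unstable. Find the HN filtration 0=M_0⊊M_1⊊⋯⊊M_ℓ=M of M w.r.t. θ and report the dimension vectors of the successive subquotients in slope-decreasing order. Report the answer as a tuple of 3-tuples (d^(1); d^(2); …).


Interval decomposition of M: I[1,1], I[2,3], I[3,3].
HN type (ℓ=2): μ^(1)=1; μ^(2)=-1

((0, 1, 1); (1, 0, 1))


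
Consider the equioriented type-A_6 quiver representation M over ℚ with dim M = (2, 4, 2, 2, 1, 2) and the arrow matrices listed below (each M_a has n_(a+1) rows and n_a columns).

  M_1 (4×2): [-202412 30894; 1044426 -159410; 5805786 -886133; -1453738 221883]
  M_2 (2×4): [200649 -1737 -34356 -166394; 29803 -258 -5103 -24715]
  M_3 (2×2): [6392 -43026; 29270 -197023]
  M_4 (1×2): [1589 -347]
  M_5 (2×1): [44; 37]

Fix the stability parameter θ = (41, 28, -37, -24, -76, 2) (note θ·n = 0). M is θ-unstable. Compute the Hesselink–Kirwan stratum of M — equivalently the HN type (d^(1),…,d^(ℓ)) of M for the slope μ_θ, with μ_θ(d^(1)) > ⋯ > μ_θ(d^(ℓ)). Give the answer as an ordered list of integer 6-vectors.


Barcode: M ≅ I[1,2], I[1,6], I[2,2], I[2,4], I[6,6]. HN layers by μ_θ (5 steps, strictly decreasing):
  μ^(1)=69/2; μ^(2)=28; μ^(3)=2; μ^(4)=-11; μ^(5)=-68/5

((1, 1, 0, 0, 0, 0); (0, 1, 0, 0, 0, 0); (0, 0, 0, 0, 0, 2); (0, 1, 1, 1, 0, 0); (1, 1, 1, 1, 1, 0))


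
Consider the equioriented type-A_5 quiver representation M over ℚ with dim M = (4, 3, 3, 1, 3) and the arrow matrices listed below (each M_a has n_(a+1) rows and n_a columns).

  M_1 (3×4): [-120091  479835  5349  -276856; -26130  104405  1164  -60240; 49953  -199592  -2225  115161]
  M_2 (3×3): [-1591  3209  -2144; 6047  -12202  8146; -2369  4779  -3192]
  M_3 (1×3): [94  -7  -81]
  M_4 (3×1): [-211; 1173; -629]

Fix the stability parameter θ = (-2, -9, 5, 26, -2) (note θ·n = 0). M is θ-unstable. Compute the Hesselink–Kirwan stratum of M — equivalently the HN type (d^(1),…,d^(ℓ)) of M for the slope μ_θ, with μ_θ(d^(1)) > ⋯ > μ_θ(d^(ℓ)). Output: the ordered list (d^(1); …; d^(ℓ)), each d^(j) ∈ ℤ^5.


Interval decomposition of M: I[1,1], I[1,2], I[1,3], I[1,5], I[3,3], I[5,5]^2.
HN type (ℓ=4): μ^(1)=12; μ^(2)=5; μ^(3)=-2; μ^(4)=-11/2

((0, 0, 0, 1, 1); (0, 0, 3, 0, 0); (1, 0, 0, 0, 2); (3, 3, 0, 0, 0))


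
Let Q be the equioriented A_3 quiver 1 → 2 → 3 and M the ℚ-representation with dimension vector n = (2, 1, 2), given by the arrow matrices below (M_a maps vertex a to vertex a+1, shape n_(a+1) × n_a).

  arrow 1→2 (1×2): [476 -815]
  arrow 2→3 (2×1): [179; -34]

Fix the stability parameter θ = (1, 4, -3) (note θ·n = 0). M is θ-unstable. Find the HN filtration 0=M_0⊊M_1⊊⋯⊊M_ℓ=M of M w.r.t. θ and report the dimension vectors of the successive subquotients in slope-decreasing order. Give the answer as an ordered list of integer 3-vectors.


Via rank(M_{q-1}∘⋯∘M_p): M ≅ I[1,1], I[1,3], I[3,3].
μ_θ-semistable layers: μ^(1)=1; μ^(2)=2/3; μ^(3)=-3

((1, 0, 0); (1, 1, 1); (0, 0, 1))


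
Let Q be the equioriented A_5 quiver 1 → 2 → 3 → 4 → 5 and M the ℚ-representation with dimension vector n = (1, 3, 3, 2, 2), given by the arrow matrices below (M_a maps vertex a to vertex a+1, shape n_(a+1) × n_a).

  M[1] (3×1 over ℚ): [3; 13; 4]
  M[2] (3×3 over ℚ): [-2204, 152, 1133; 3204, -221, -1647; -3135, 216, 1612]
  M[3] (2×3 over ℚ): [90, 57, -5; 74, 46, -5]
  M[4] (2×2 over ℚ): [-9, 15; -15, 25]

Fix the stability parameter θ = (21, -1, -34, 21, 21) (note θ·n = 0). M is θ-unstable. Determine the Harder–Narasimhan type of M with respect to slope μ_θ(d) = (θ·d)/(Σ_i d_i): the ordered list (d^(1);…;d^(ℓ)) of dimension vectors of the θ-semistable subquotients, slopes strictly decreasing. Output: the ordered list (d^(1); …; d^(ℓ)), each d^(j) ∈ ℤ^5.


Barcode: M ≅ I[1,5], I[2,3], I[2,4], I[5,5]. HN layers by μ_θ (3 steps, strictly decreasing):
  μ^(1)=21; μ^(2)=-14/3; μ^(3)=-35/2

((0, 0, 0, 2, 2); (1, 1, 1, 0, 0); (0, 2, 2, 0, 0))


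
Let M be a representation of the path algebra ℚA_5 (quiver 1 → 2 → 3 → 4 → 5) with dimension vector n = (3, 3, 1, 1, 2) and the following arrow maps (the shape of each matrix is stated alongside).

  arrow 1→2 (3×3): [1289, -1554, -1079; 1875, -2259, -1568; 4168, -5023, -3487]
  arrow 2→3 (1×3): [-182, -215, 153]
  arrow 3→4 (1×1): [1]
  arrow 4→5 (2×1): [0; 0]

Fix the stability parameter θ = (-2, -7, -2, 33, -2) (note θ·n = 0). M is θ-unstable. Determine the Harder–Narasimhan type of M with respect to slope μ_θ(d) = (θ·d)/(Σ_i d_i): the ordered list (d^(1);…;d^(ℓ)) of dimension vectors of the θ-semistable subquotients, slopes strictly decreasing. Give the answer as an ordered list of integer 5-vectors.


Interval decomposition of M: I[1,2]^2, I[1,4], I[5,5]^2.
HN type (ℓ=3): μ^(1)=33; μ^(2)=-2; μ^(3)=-9/2

((0, 0, 0, 1, 0); (0, 0, 1, 0, 2); (3, 3, 0, 0, 0))
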